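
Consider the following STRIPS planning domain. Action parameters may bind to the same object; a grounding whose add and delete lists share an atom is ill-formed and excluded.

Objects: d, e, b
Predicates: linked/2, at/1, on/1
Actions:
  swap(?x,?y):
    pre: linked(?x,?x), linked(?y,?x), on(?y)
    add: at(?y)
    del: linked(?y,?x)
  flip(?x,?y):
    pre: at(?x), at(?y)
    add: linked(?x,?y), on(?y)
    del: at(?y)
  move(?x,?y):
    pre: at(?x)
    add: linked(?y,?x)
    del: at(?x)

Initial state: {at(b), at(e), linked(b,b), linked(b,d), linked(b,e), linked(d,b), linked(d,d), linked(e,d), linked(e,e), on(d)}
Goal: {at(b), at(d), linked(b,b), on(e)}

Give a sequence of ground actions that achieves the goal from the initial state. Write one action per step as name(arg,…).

swap(d,d); flip(d,e)

1. swap(d,d)  →  {at(b), at(d), at(e), linked(b,b), linked(b,d), linked(b,e), linked(d,b), linked(e,d), linked(e,e), on(d)}
2. flip(d,e)  →  {at(b), at(d), linked(b,b), linked(b,d), linked(b,e), linked(d,b), linked(d,e), linked(e,d), linked(e,e), on(d), on(e)}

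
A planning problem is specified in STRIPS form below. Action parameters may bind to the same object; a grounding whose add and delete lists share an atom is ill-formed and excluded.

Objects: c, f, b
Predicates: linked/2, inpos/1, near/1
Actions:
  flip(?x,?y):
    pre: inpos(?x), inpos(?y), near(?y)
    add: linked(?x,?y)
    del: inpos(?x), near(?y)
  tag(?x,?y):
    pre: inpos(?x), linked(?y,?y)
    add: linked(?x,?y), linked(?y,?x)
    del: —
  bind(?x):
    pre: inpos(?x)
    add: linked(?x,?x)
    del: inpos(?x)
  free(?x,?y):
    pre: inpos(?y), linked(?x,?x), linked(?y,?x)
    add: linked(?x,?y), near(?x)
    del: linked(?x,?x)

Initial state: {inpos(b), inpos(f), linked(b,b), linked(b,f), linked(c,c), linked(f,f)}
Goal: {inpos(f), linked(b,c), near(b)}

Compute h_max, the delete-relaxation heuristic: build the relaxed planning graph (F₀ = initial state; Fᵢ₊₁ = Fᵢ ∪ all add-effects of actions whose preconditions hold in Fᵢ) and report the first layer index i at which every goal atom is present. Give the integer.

2

F0 = init (6 atoms)
F1 = F0 ∪ {linked(b,c), linked(c,b), linked(c,f), linked(f,b), linked(f,c), near(f)}  (12 atoms)
F2 = F1 ∪ {near(b), near(c)}  (14 atoms)
goal ⊆ F2  ⇒  h_max = 2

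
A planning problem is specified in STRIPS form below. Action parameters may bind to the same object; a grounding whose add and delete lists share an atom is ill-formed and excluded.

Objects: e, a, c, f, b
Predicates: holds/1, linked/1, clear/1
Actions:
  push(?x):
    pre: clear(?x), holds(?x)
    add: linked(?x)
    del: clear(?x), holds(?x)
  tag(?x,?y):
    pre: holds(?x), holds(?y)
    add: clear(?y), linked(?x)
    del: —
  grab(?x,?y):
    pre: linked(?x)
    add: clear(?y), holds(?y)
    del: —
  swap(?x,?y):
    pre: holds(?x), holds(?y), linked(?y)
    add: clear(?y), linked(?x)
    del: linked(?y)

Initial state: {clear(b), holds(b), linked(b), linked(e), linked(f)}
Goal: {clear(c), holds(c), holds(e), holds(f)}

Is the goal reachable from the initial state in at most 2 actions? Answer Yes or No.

1. grab(e,e)  →  {clear(b), clear(e), holds(b), holds(e), linked(b), linked(e), linked(f)}
2. grab(e,c)  →  {clear(b), clear(c), clear(e), holds(b), holds(c), holds(e), linked(b), linked(e), linked(f)}
3. grab(e,f)  →  {clear(b), clear(c), clear(e), clear(f), holds(b), holds(c), holds(e), holds(f), linked(b), linked(e), linked(f)}
optimal plan length = 3; 3 > 2

No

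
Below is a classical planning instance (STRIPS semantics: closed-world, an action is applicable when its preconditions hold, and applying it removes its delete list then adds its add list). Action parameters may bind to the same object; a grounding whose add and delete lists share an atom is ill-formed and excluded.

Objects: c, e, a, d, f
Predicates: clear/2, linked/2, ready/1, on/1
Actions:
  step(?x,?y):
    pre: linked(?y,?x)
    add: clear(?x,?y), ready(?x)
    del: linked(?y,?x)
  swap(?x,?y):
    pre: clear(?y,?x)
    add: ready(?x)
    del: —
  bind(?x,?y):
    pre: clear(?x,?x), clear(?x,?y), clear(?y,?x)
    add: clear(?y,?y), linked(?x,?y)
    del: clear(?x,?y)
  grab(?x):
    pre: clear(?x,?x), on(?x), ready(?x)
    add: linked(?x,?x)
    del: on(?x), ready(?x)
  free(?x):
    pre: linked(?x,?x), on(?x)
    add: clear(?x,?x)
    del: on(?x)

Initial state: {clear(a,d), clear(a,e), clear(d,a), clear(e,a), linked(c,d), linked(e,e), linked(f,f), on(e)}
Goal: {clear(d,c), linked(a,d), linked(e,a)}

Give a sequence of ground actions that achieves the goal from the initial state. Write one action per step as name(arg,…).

1. step(e,e)  →  {clear(a,d), clear(a,e), clear(d,a), clear(e,a), clear(e,e), linked(c,d), linked(f,f), on(e), ready(e)}
2. step(d,c)  →  {clear(a,d), clear(a,e), clear(d,a), clear(d,c), clear(e,a), clear(e,e), linked(f,f), on(e), ready(d), ready(e)}
3. bind(e,a)  →  {clear(a,a), clear(a,d), clear(a,e), clear(d,a), clear(d,c), clear(e,e), linked(e,a), linked(f,f), on(e), ready(d), ready(e)}
4. bind(a,d)  →  {clear(a,a), clear(a,e), clear(d,a), clear(d,c), clear(d,d), clear(e,e), linked(a,d), linked(e,a), linked(f,f), on(e), ready(d), ready(e)}

step(e,e); step(d,c); bind(e,a); bind(a,d)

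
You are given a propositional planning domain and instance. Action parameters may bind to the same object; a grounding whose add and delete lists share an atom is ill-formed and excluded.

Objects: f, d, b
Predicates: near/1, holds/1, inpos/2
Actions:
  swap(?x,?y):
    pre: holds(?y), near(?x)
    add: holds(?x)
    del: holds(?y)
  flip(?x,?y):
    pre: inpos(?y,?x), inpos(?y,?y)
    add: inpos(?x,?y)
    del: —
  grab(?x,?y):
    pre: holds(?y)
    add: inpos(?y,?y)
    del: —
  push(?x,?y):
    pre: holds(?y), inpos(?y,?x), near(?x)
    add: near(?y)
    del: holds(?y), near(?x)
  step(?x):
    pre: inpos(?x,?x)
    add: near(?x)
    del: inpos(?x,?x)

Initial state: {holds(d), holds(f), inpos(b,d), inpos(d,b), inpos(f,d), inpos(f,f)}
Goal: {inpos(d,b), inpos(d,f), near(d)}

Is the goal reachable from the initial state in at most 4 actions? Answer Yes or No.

Yes

1. flip(d,f)  →  {holds(d), holds(f), inpos(b,d), inpos(d,b), inpos(d,f), inpos(f,d), inpos(f,f)}
2. grab(f,d)  →  {holds(d), holds(f), inpos(b,d), inpos(d,b), inpos(d,d), inpos(d,f), inpos(f,d), inpos(f,f)}
3. step(d)  →  {holds(d), holds(f), inpos(b,d), inpos(d,b), inpos(d,f), inpos(f,d), inpos(f,f), near(d)}
optimal plan length = 3; 3 ≤ 4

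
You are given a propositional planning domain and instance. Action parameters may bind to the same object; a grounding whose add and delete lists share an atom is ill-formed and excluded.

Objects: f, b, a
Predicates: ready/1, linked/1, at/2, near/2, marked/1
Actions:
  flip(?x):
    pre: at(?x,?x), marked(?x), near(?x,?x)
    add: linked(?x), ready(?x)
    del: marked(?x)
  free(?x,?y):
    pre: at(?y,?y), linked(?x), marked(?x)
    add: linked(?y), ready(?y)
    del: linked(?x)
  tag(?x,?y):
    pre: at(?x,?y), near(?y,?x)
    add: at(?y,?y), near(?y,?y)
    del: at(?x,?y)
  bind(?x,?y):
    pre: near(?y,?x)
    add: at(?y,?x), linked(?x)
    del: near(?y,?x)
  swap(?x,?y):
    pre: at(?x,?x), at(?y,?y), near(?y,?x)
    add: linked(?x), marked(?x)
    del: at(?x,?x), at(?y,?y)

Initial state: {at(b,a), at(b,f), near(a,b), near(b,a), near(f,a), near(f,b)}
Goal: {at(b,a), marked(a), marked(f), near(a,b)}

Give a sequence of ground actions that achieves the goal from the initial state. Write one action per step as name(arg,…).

tag(b,f); tag(b,a); bind(a,b); swap(f,f); swap(a,a)

1. tag(b,f)  →  {at(b,a), at(f,f), near(a,b), near(b,a), near(f,a), near(f,b), near(f,f)}
2. tag(b,a)  →  {at(a,a), at(f,f), near(a,a), near(a,b), near(b,a), near(f,a), near(f,b), near(f,f)}
3. bind(a,b)  →  {at(a,a), at(b,a), at(f,f), linked(a), near(a,a), near(a,b), near(f,a), near(f,b), near(f,f)}
4. swap(f,f)  →  {at(a,a), at(b,a), linked(a), linked(f), marked(f), near(a,a), near(a,b), near(f,a), near(f,b), near(f,f)}
5. swap(a,a)  →  {at(b,a), linked(a), linked(f), marked(a), marked(f), near(a,a), near(a,b), near(f,a), near(f,b), near(f,f)}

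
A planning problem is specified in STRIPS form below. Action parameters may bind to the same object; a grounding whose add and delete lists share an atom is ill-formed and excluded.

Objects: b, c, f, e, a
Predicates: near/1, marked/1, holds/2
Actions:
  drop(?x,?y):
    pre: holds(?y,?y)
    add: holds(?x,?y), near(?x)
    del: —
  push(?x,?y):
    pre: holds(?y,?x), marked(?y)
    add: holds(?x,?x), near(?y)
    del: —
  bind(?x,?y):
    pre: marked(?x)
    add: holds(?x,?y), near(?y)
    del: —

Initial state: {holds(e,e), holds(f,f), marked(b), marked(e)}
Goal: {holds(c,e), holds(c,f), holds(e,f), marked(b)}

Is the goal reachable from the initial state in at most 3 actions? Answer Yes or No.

1. drop(c,f)  →  {holds(c,f), holds(e,e), holds(f,f), marked(b), marked(e), near(c)}
2. drop(c,e)  →  {holds(c,e), holds(c,f), holds(e,e), holds(f,f), marked(b), marked(e), near(c)}
3. drop(e,f)  →  {holds(c,e), holds(c,f), holds(e,e), holds(e,f), holds(f,f), marked(b), marked(e), near(c), near(e)}
optimal plan length = 3; 3 ≤ 3

Yes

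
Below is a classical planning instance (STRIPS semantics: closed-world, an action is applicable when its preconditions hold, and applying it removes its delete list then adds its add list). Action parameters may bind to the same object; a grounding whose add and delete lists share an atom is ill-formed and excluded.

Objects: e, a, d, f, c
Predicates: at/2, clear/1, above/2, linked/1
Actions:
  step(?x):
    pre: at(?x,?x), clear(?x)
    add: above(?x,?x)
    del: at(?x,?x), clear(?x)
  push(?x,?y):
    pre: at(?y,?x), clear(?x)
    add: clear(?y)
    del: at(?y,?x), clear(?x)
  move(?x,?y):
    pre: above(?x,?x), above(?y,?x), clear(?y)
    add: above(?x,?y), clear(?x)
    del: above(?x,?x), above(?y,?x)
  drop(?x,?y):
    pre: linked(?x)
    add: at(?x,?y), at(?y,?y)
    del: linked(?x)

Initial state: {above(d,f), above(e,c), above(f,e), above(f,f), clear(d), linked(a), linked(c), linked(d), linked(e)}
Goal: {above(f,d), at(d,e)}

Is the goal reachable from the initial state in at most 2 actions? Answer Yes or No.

1. move(f,d)  →  {above(e,c), above(f,d), above(f,e), clear(d), clear(f), linked(a), linked(c), linked(d), linked(e)}
2. drop(d,e)  →  {above(e,c), above(f,d), above(f,e), at(d,e), at(e,e), clear(d), clear(f), linked(a), linked(c), linked(e)}
optimal plan length = 2; 2 ≤ 2

Yes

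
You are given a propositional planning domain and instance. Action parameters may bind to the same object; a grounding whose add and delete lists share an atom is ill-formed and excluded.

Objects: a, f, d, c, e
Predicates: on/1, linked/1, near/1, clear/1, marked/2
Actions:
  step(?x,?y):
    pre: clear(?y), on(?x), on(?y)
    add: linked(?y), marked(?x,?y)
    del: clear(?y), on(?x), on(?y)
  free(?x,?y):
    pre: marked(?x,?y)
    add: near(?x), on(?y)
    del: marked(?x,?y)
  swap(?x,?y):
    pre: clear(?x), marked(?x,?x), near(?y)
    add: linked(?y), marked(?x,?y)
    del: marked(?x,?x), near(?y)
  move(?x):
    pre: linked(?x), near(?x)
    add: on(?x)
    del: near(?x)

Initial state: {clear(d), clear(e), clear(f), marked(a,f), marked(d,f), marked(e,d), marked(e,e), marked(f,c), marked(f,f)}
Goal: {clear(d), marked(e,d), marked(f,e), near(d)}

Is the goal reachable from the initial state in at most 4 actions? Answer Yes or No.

1. free(d,f)  →  {clear(d), clear(e), clear(f), marked(a,f), marked(e,d), marked(e,e), marked(f,c), marked(f,f), near(d), on(f)}
2. free(e,e)  →  {clear(d), clear(e), clear(f), marked(a,f), marked(e,d), marked(f,c), marked(f,f), near(d), near(e), on(e), on(f)}
3. step(f,e)  →  {clear(d), clear(f), linked(e), marked(a,f), marked(e,d), marked(f,c), marked(f,e), marked(f,f), near(d), near(e)}
optimal plan length = 3; 3 ≤ 4

Yes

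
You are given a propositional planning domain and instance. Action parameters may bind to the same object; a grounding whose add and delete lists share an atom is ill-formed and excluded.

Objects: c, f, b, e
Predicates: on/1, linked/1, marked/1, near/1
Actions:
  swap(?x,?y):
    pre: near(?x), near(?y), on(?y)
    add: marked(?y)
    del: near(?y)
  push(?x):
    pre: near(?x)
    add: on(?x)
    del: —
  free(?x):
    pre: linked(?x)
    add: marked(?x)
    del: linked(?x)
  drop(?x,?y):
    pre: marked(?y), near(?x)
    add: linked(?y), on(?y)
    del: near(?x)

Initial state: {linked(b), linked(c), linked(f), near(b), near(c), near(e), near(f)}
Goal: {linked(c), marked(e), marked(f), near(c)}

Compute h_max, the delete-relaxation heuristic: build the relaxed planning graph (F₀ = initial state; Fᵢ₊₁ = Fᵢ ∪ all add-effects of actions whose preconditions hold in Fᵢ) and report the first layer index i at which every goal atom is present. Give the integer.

2

F0 = init (7 atoms)
F1 = F0 ∪ {marked(b), marked(c), marked(f), on(b), on(c), on(e), on(f)}  (14 atoms)
F2 = F1 ∪ {marked(e)}  (15 atoms)
goal ⊆ F2  ⇒  h_max = 2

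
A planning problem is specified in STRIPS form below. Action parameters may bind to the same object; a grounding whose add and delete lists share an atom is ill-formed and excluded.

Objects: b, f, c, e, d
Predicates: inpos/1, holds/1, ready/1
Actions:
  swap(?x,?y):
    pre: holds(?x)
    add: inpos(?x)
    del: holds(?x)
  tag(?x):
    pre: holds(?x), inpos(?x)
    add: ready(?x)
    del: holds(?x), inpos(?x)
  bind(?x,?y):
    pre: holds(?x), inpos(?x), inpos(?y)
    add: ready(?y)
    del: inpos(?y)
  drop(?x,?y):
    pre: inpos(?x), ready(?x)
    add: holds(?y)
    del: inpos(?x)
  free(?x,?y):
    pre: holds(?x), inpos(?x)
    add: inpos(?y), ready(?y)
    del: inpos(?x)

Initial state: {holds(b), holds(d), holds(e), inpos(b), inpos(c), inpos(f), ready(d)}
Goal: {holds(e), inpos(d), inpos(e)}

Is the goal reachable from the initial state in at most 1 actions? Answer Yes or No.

1. swap(d,b)  →  {holds(b), holds(e), inpos(b), inpos(c), inpos(d), inpos(f), ready(d)}
2. free(b,e)  →  {holds(b), holds(e), inpos(c), inpos(d), inpos(e), inpos(f), ready(d), ready(e)}
optimal plan length = 2; 2 > 1

No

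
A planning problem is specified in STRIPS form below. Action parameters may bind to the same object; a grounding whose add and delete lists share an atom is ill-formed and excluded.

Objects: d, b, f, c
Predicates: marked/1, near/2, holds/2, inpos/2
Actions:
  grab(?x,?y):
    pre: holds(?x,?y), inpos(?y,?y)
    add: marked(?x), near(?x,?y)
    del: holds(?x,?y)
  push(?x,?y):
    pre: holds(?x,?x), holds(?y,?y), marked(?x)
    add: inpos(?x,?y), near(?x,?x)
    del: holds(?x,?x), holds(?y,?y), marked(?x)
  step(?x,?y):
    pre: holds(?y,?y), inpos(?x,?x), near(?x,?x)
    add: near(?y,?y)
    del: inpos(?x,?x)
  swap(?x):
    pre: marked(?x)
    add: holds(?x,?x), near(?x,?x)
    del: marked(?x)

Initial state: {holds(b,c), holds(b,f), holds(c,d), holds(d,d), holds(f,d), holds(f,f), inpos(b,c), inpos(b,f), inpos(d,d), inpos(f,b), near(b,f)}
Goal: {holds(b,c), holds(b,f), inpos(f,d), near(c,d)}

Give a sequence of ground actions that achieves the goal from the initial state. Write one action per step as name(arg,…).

grab(f,d); grab(c,d); push(f,d)

1. grab(f,d)  →  {holds(b,c), holds(b,f), holds(c,d), holds(d,d), holds(f,f), inpos(b,c), inpos(b,f), inpos(d,d), inpos(f,b), marked(f), near(b,f), near(f,d)}
2. grab(c,d)  →  {holds(b,c), holds(b,f), holds(d,d), holds(f,f), inpos(b,c), inpos(b,f), inpos(d,d), inpos(f,b), marked(c), marked(f), near(b,f), near(c,d), near(f,d)}
3. push(f,d)  →  {holds(b,c), holds(b,f), inpos(b,c), inpos(b,f), inpos(d,d), inpos(f,b), inpos(f,d), marked(c), near(b,f), near(c,d), near(f,d), near(f,f)}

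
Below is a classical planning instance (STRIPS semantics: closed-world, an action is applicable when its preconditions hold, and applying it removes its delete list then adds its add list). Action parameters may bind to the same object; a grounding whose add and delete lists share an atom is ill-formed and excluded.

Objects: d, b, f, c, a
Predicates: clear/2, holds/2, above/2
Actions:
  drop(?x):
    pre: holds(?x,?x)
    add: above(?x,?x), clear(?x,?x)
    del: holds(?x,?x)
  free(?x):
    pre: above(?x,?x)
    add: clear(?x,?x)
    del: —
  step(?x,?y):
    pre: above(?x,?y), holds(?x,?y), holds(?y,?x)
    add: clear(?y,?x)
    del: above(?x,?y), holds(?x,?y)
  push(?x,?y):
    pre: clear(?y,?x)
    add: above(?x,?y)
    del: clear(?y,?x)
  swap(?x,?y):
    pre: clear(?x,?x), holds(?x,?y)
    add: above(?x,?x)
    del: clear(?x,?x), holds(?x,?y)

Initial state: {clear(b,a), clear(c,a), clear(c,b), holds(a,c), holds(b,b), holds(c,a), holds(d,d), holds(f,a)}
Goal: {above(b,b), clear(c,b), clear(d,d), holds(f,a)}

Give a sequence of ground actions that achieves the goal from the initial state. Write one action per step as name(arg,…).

drop(d); drop(b)

1. drop(d)  →  {above(d,d), clear(b,a), clear(c,a), clear(c,b), clear(d,d), holds(a,c), holds(b,b), holds(c,a), holds(f,a)}
2. drop(b)  →  {above(b,b), above(d,d), clear(b,a), clear(b,b), clear(c,a), clear(c,b), clear(d,d), holds(a,c), holds(c,a), holds(f,a)}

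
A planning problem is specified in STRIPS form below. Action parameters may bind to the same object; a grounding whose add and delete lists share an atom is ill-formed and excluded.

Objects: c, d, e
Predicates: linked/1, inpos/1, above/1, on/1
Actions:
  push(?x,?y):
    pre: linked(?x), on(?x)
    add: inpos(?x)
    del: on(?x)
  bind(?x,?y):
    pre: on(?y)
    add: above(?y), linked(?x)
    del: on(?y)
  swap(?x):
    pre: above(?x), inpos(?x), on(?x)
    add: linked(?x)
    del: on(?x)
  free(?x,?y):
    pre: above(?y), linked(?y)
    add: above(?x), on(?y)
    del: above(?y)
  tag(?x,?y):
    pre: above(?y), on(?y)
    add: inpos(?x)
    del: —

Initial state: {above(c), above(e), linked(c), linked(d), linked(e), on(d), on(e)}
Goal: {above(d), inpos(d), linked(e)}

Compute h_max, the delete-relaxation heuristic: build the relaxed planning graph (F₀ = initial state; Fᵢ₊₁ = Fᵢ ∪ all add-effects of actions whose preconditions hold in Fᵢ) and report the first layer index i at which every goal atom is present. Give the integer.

1

F0 = init (7 atoms)
F1 = F0 ∪ {above(d), inpos(c), inpos(d), inpos(e), on(c)}  (12 atoms)
goal ⊆ F1  ⇒  h_max = 1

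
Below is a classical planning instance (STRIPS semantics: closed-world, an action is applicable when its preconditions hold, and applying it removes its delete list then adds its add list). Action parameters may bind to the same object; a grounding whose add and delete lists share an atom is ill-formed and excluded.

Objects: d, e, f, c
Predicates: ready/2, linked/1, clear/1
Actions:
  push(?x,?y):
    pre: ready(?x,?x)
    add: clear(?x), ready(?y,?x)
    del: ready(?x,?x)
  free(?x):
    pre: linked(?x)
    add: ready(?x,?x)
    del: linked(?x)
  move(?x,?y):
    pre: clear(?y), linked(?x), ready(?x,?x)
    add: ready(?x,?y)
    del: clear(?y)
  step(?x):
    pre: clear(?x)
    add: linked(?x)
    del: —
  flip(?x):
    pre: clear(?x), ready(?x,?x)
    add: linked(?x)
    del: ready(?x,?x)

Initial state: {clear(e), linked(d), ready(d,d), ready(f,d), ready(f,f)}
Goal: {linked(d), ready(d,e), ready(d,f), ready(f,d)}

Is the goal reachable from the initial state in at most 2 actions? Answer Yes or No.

1. push(f,d)  →  {clear(e), clear(f), linked(d), ready(d,d), ready(d,f), ready(f,d)}
2. move(d,e)  →  {clear(f), linked(d), ready(d,d), ready(d,e), ready(d,f), ready(f,d)}
optimal plan length = 2; 2 ≤ 2

Yes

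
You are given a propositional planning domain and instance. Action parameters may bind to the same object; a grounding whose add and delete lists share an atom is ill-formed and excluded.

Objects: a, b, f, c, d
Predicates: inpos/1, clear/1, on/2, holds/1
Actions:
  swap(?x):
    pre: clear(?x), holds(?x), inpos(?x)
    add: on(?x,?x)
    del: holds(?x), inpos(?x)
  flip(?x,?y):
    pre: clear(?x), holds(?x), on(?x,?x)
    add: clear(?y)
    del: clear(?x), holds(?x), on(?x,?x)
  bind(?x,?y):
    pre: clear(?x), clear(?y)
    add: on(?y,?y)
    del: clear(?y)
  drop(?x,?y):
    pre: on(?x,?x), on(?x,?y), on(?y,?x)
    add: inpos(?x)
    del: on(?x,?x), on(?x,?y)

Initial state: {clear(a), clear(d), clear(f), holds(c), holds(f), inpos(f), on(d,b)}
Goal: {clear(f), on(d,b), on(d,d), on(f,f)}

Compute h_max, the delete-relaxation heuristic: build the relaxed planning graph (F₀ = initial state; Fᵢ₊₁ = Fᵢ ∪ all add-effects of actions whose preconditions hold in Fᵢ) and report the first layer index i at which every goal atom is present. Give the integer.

F0 = init (7 atoms)
F1 = F0 ∪ {on(a,a), on(d,d), on(f,f)}  (10 atoms)
goal ⊆ F1  ⇒  h_max = 1

1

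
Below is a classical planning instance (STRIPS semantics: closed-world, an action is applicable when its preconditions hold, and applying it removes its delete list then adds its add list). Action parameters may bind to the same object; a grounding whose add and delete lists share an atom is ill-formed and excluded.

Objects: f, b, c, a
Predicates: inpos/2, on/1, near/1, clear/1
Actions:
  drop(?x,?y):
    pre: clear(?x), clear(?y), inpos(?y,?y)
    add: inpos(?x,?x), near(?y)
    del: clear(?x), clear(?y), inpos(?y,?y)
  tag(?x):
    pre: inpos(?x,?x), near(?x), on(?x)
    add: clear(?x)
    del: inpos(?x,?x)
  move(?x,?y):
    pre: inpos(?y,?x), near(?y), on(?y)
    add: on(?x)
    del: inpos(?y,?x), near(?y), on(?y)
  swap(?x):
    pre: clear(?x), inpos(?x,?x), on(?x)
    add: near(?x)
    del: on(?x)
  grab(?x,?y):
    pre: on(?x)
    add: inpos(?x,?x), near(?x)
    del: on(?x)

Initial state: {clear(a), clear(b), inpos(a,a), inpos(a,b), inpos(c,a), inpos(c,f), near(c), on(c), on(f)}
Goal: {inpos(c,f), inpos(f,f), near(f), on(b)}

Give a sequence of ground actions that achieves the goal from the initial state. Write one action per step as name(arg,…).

drop(b,a); move(a,c); move(b,a); grab(f,f)

1. drop(b,a)  →  {inpos(a,b), inpos(b,b), inpos(c,a), inpos(c,f), near(a), near(c), on(c), on(f)}
2. move(a,c)  →  {inpos(a,b), inpos(b,b), inpos(c,f), near(a), on(a), on(f)}
3. move(b,a)  →  {inpos(b,b), inpos(c,f), on(b), on(f)}
4. grab(f,f)  →  {inpos(b,b), inpos(c,f), inpos(f,f), near(f), on(b)}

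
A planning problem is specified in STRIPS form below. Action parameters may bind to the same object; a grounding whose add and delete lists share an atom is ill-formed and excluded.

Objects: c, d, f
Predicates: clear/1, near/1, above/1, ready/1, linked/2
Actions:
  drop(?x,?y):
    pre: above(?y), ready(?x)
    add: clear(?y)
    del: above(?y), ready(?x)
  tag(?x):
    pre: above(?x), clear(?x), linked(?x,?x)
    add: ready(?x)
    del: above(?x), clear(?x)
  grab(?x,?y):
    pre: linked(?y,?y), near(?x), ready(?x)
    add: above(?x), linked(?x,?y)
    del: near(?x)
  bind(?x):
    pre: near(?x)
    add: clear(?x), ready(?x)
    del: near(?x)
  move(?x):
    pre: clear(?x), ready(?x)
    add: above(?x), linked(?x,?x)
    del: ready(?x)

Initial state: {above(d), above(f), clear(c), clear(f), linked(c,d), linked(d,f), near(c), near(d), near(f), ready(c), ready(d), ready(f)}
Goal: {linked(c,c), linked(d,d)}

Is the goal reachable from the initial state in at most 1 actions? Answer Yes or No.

1. drop(f,d)  →  {above(f), clear(c), clear(d), clear(f), linked(c,d), linked(d,f), near(c), near(d), near(f), ready(c), ready(d)}
2. move(c)  →  {above(c), above(f), clear(c), clear(d), clear(f), linked(c,c), linked(c,d), linked(d,f), near(c), near(d), near(f), ready(d)}
3. move(d)  →  {above(c), above(d), above(f), clear(c), clear(d), clear(f), linked(c,c), linked(c,d), linked(d,d), linked(d,f), near(c), near(d), near(f)}
optimal plan length = 3; 3 > 1

No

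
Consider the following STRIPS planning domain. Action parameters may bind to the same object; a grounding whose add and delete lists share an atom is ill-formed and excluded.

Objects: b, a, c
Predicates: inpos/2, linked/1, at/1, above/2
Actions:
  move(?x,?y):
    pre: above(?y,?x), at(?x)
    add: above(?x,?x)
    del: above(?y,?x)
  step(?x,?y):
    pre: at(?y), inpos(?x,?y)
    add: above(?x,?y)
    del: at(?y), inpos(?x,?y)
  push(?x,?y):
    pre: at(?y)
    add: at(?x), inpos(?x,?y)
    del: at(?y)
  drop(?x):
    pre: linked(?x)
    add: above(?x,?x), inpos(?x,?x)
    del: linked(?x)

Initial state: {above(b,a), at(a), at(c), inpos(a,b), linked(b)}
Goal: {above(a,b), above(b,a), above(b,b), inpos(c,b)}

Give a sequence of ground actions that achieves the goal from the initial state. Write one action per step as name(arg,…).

1. push(b,a)  →  {above(b,a), at(b), at(c), inpos(a,b), inpos(b,a), linked(b)}
2. step(a,b)  →  {above(a,b), above(b,a), at(c), inpos(b,a), linked(b)}
3. push(b,c)  →  {above(a,b), above(b,a), at(b), inpos(b,a), inpos(b,c), linked(b)}
4. push(c,b)  →  {above(a,b), above(b,a), at(c), inpos(b,a), inpos(b,c), inpos(c,b), linked(b)}
5. drop(b)  →  {above(a,b), above(b,a), above(b,b), at(c), inpos(b,a), inpos(b,b), inpos(b,c), inpos(c,b)}

push(b,a); step(a,b); push(b,c); push(c,b); drop(b)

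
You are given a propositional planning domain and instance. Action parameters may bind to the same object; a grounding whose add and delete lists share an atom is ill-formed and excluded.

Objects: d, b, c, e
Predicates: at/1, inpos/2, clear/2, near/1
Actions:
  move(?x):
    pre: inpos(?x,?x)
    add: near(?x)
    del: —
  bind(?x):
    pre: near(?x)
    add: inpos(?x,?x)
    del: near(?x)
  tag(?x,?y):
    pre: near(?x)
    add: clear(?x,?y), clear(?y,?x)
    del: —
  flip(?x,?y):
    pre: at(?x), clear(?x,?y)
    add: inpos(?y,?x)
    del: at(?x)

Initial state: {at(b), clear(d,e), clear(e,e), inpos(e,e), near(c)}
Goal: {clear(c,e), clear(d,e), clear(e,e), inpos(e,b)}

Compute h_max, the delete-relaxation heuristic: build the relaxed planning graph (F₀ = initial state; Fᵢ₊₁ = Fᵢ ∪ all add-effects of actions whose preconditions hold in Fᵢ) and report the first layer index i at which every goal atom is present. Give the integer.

3

F0 = init (5 atoms)
F1 = F0 ∪ {clear(b,c), clear(c,b), clear(c,c), clear(c,d), clear(c,e), clear(d,c), clear(e,c), inpos(c,c), near(e)}  (14 atoms)
F2 = F1 ∪ {clear(b,e), clear(e,b), clear(e,d), inpos(c,b)}  (18 atoms)
F3 = F2 ∪ {inpos(e,b)}  (19 atoms)
goal ⊆ F3  ⇒  h_max = 3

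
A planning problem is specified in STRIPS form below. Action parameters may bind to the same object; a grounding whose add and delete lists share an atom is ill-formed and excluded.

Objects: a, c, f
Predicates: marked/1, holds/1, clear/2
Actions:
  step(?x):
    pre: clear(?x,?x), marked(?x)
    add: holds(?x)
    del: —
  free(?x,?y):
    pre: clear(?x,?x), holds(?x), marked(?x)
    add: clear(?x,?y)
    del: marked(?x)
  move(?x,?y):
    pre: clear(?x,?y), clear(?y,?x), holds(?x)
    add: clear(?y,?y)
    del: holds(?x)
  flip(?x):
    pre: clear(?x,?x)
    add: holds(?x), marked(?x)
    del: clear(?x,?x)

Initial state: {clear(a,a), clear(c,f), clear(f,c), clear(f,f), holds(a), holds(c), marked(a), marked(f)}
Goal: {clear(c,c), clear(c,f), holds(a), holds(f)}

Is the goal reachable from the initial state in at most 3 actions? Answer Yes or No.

1. step(f)  →  {clear(a,a), clear(c,f), clear(f,c), clear(f,f), holds(a), holds(c), holds(f), marked(a), marked(f)}
2. move(f,c)  →  {clear(a,a), clear(c,c), clear(c,f), clear(f,c), clear(f,f), holds(a), holds(c), marked(a), marked(f)}
3. step(f)  →  {clear(a,a), clear(c,c), clear(c,f), clear(f,c), clear(f,f), holds(a), holds(c), holds(f), marked(a), marked(f)}
optimal plan length = 3; 3 ≤ 3

Yes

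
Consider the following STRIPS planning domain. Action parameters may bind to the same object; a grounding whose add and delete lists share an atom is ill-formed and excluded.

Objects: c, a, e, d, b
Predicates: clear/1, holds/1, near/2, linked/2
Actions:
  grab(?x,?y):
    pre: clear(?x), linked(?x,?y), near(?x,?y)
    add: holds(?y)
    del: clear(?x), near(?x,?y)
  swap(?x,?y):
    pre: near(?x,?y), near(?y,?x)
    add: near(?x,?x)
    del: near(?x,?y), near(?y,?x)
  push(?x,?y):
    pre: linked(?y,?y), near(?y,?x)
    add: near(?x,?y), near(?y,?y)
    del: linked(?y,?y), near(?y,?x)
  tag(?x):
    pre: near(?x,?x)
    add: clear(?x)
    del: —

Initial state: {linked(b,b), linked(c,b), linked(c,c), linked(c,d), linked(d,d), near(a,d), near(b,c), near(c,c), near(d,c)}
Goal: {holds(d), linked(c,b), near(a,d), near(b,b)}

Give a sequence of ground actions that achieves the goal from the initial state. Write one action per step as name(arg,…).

1. push(c,d)  →  {linked(b,b), linked(c,b), linked(c,c), linked(c,d), near(a,d), near(b,c), near(c,c), near(c,d), near(d,d)}
2. push(c,b)  →  {linked(c,b), linked(c,c), linked(c,d), near(a,d), near(b,b), near(c,b), near(c,c), near(c,d), near(d,d)}
3. tag(c)  →  {clear(c), linked(c,b), linked(c,c), linked(c,d), near(a,d), near(b,b), near(c,b), near(c,c), near(c,d), near(d,d)}
4. grab(c,d)  →  {holds(d), linked(c,b), linked(c,c), linked(c,d), near(a,d), near(b,b), near(c,b), near(c,c), near(d,d)}

push(c,d); push(c,b); tag(c); grab(c,d)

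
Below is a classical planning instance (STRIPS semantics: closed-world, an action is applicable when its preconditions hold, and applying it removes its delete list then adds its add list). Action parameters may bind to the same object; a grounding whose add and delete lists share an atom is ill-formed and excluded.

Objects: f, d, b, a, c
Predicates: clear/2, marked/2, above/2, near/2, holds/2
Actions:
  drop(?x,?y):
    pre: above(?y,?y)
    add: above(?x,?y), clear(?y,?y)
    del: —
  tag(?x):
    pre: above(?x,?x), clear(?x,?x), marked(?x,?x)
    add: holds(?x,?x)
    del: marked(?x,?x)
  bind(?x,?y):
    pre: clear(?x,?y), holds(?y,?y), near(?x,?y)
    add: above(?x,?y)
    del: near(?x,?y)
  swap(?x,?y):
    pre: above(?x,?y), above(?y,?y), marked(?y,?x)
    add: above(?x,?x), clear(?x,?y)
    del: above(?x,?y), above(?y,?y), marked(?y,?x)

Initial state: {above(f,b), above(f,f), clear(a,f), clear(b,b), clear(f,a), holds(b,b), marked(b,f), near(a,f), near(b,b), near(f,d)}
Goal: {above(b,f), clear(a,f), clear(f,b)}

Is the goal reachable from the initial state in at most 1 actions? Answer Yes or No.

1. drop(b,f)  →  {above(b,f), above(f,b), above(f,f), clear(a,f), clear(b,b), clear(f,a), clear(f,f), holds(b,b), marked(b,f), near(a,f), near(b,b), near(f,d)}
2. bind(b,b)  →  {above(b,b), above(b,f), above(f,b), above(f,f), clear(a,f), clear(b,b), clear(f,a), clear(f,f), holds(b,b), marked(b,f), near(a,f), near(f,d)}
3. swap(f,b)  →  {above(b,f), above(f,f), clear(a,f), clear(b,b), clear(f,a), clear(f,b), clear(f,f), holds(b,b), near(a,f), near(f,d)}
optimal plan length = 3; 3 > 1

No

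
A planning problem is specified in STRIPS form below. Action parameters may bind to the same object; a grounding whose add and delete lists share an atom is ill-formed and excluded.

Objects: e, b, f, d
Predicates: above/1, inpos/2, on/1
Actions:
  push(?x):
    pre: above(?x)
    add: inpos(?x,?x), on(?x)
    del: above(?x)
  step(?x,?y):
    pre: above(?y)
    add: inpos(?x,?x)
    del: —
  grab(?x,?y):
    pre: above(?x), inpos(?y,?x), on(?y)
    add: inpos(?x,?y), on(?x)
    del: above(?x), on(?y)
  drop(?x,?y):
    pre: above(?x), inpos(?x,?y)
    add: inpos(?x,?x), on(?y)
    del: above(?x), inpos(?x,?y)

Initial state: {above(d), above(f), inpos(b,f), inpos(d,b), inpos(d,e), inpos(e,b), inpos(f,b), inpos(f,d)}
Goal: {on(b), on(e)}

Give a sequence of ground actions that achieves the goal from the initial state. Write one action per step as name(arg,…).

1. drop(f,b)  →  {above(d), inpos(b,f), inpos(d,b), inpos(d,e), inpos(e,b), inpos(f,d), inpos(f,f), on(b)}
2. drop(d,e)  →  {inpos(b,f), inpos(d,b), inpos(d,d), inpos(e,b), inpos(f,d), inpos(f,f), on(b), on(e)}

drop(f,b); drop(d,e)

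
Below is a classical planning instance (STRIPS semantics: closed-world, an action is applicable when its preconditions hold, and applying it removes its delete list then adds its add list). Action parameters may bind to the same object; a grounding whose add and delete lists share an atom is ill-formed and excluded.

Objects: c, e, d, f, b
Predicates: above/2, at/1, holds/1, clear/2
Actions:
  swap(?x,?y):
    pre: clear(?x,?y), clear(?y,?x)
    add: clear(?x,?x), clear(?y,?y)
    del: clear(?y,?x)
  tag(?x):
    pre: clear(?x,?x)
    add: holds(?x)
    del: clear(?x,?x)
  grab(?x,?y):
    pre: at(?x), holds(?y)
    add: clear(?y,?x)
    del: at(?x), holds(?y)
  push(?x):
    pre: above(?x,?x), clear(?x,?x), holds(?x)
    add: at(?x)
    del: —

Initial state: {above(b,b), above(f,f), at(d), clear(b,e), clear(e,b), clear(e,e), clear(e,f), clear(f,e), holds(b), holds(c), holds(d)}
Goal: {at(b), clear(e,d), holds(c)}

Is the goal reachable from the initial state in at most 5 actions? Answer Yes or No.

Yes

1. swap(e,b)  →  {above(b,b), above(f,f), at(d), clear(b,b), clear(e,b), clear(e,e), clear(e,f), clear(f,e), holds(b), holds(c), holds(d)}
2. tag(e)  →  {above(b,b), above(f,f), at(d), clear(b,b), clear(e,b), clear(e,f), clear(f,e), holds(b), holds(c), holds(d), holds(e)}
3. grab(d,e)  →  {above(b,b), above(f,f), clear(b,b), clear(e,b), clear(e,d), clear(e,f), clear(f,e), holds(b), holds(c), holds(d)}
4. push(b)  →  {above(b,b), above(f,f), at(b), clear(b,b), clear(e,b), clear(e,d), clear(e,f), clear(f,e), holds(b), holds(c), holds(d)}
optimal plan length = 4; 4 ≤ 5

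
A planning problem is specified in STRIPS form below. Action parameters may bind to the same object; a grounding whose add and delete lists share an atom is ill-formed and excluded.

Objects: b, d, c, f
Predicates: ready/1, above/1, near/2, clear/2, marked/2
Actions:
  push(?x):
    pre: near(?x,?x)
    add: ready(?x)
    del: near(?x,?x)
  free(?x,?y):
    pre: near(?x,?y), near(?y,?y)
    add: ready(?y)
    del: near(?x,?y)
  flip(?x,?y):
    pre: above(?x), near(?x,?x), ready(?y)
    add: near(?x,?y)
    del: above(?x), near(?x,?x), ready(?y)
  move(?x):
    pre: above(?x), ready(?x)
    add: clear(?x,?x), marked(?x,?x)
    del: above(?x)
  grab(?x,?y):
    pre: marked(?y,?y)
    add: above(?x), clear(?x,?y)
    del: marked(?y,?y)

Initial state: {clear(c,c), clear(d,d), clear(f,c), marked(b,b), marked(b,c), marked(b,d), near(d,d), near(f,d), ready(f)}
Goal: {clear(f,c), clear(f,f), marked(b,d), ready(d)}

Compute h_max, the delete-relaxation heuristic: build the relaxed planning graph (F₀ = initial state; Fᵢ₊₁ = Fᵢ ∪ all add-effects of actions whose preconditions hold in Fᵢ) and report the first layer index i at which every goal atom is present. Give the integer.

F0 = init (9 atoms)
F1 = F0 ∪ {above(b), above(c), above(d), above(f), clear(b,b), clear(c,b), clear(d,b), clear(f,b), ready(d)}  (18 atoms)
F2 = F1 ∪ {clear(f,f), marked(d,d), marked(f,f), near(d,f)}  (22 atoms)
goal ⊆ F2  ⇒  h_max = 2

2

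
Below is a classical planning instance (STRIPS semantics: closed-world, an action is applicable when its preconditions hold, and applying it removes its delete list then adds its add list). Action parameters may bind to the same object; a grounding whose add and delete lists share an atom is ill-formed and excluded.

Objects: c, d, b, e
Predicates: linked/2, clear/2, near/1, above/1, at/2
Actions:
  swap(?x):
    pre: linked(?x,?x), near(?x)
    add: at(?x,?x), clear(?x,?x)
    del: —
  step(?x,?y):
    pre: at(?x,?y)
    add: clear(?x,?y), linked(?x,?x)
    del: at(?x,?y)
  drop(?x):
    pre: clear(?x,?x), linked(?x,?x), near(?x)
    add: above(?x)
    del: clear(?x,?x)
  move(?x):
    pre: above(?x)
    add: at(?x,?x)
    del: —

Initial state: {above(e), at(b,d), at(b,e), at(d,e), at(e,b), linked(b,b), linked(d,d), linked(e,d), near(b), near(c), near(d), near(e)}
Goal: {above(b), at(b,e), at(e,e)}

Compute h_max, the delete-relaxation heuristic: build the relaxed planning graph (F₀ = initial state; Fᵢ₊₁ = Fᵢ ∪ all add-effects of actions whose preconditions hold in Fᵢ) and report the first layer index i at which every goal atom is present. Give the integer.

F0 = init (12 atoms)
F1 = F0 ∪ {at(b,b), at(d,d), at(e,e), clear(b,b), clear(b,d), clear(b,e), clear(d,d), clear(d,e), clear(e,b), linked(e,e)}  (22 atoms)
F2 = F1 ∪ {above(b), above(d), clear(e,e)}  (25 atoms)
goal ⊆ F2  ⇒  h_max = 2

2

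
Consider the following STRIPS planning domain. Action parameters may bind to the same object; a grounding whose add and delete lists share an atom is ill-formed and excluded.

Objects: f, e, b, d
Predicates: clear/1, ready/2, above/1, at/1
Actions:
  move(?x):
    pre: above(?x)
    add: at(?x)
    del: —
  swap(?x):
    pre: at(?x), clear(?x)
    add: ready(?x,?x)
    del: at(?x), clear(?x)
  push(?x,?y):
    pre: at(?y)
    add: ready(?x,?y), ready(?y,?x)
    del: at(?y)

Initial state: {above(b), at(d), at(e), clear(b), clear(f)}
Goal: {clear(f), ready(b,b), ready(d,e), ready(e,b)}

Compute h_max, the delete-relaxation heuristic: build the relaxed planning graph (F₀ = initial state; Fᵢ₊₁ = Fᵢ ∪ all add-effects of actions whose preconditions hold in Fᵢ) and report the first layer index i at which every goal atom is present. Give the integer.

F0 = init (5 atoms)
F1 = F0 ∪ {at(b), ready(b,d), ready(b,e), ready(d,b), ready(d,d), ready(d,e), ready(d,f), ready(e,b), ready(e,d), ready(e,e), ready(e,f), ready(f,d), ready(f,e)}  (18 atoms)
F2 = F1 ∪ {ready(b,b), ready(b,f), ready(f,b)}  (21 atoms)
goal ⊆ F2  ⇒  h_max = 2

2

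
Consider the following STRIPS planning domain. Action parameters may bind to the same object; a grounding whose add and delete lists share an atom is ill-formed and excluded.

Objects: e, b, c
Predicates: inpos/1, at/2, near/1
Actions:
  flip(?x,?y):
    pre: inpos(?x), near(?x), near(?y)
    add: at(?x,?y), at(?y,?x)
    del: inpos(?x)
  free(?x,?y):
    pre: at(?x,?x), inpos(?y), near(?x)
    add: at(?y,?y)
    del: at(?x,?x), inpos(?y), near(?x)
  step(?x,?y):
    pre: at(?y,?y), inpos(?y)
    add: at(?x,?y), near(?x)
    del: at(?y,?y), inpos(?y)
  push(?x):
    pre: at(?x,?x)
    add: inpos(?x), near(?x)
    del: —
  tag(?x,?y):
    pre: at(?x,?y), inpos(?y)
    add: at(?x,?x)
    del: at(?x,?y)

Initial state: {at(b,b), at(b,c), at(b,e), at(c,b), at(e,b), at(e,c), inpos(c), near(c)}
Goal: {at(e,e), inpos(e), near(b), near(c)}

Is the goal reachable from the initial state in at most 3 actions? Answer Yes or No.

Yes

1. push(b)  →  {at(b,b), at(b,c), at(b,e), at(c,b), at(e,b), at(e,c), inpos(b), inpos(c), near(b), near(c)}
2. tag(e,b)  →  {at(b,b), at(b,c), at(b,e), at(c,b), at(e,c), at(e,e), inpos(b), inpos(c), near(b), near(c)}
3. push(e)  →  {at(b,b), at(b,c), at(b,e), at(c,b), at(e,c), at(e,e), inpos(b), inpos(c), inpos(e), near(b), near(c), near(e)}
optimal plan length = 3; 3 ≤ 3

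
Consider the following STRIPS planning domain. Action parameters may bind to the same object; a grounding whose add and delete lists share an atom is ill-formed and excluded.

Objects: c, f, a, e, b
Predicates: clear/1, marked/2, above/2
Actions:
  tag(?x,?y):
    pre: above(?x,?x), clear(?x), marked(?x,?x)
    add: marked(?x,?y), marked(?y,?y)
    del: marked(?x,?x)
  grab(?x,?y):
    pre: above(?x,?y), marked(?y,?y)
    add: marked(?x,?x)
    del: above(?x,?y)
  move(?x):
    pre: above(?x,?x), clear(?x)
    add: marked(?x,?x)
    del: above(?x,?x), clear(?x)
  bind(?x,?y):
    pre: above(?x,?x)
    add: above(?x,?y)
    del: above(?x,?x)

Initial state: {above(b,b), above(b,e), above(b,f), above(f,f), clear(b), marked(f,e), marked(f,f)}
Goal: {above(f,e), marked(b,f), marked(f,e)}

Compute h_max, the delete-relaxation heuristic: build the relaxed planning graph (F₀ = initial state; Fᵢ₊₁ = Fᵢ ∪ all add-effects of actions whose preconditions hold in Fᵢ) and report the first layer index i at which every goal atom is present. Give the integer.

F0 = init (7 atoms)
F1 = F0 ∪ {above(b,a), above(b,c), above(f,a), above(f,b), above(f,c), above(f,e), marked(b,b)}  (14 atoms)
F2 = F1 ∪ {marked(a,a), marked(b,a), marked(b,c), marked(b,e), marked(b,f), marked(c,c), marked(e,e)}  (21 atoms)
goal ⊆ F2  ⇒  h_max = 2

2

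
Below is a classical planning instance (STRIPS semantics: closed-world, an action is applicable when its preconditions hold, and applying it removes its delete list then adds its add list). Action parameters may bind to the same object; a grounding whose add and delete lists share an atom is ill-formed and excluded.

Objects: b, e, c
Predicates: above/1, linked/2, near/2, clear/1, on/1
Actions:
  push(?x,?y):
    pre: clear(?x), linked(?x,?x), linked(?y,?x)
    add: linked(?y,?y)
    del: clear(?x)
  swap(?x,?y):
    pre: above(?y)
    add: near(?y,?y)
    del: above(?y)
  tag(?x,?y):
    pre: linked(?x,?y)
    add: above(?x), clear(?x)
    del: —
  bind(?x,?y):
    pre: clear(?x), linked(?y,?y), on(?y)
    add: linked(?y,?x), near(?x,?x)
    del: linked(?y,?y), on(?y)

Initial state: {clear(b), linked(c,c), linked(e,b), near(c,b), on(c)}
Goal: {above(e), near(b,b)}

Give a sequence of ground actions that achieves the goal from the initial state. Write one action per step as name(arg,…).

1. tag(e,b)  →  {above(e), clear(b), clear(e), linked(c,c), linked(e,b), near(c,b), on(c)}
2. bind(b,c)  →  {above(e), clear(b), clear(e), linked(c,b), linked(e,b), near(b,b), near(c,b)}

tag(e,b); bind(b,c)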